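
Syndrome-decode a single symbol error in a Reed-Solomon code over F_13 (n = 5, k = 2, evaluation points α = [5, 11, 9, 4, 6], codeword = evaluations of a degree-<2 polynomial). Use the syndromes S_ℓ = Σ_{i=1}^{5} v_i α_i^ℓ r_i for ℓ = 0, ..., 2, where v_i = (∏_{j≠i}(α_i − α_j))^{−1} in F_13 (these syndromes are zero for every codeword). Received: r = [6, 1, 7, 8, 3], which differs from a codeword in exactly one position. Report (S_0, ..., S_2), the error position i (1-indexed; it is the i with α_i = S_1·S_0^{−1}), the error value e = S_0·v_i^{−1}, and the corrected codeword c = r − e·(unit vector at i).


S = (5, 7, 2), error at position 4, error magnitude e = 12, c = [6, 1, 7, 9, 3].

Step 1: column multipliers v_i = (∏_{j≠i}(α_i − α_j))^{−1} mod 13.
  i = 1 (α = 5): (5−11)(5−9)(5−4)(5−6) = (−6)·(−4)·1·(−1) = −24 ≡ 2, so v_1 = 2^{−1} = 7 (mod 13).
  i = 2 (α = 11): (11−5)(11−9)(11−4)(11−6) = 6·2·7·5 = 420 ≡ 4, so v_2 = 4^{−1} = 10 (mod 13).
  i = 3 (α = 9): (9−5)(9−11)(9−4)(9−6) = 4·(−2)·5·3 = −120 ≡ 10, so v_3 = 10^{−1} = 4 (mod 13).
  i = 4 (α = 4): (4−5)(4−11)(4−9)(4−6) = (−1)·(−7)·(−5)·(−2) = 70 ≡ 5, so v_4 = 5^{−1} = 8 (mod 13).
  i = 5 (α = 6): (6−5)(6−11)(6−9)(6−4) = 1·(−5)·(−3)·2 = 30 ≡ 4, so v_5 = 4^{−1} = 10 (mod 13).
  v = [7, 10, 4, 8, 10].
Step 2: syndromes of r = [6, 1, 7, 8, 3] (all sums mod 13).
  S_0 = Σ v_i r_i = 7·6 + 10·1 + 4·7 + 8·8 + 10·3 = 174 ≡ 5.
  S_1 = Σ v_i α_i r_i = 7·5·6 + 10·11·1 + 4·9·7 + 8·4·8 + 10·6·3 = 1008 ≡ 7.
  α_i^2 mod 13 = [12, 4, 3, 3, 10].
  S_2 = Σ v_i α_i^2 r_i = 7·12·6 + 10·4·1 + 4·3·7 + 8·3·8 + 10·10·3 = 1120 ≡ 2.
  S = (5, 7, 2) ≠ 0, so r is not a codeword (an error is present).
Step 3: locate the error. For a single error e at position i, S_ℓ = v_i·e·α_i^ℓ, so α_err = S_1/S_0.
  S_0^{−1} = 5^{−1} = 8 (mod 13), so α_err = 7·8 = 56 ≡ 4 = α_4. Error position i = 4.
  Consistency check: S_2/S_1 = 2·2 = 4 ≡ 4 = α_err ✓ (single-error assumption holds).
Step 4: error magnitude e = S_0/v_4 = S_0·∏_{j≠4}(α_4 − α_j) = 5·5 = 25 ≡ 12 (mod 13).
Step 5: correct position 4: c_4 = r_4 − e = 8 − 12 ≡ 9 (mod 13). Hence c = [6, 1, 7, 9, 3].
  Check: interpolating c through the α_i gives m(x) = 8 + 10·x (degree < 2) with m(α_i) = c_i for every i, so c is indeed a codeword.


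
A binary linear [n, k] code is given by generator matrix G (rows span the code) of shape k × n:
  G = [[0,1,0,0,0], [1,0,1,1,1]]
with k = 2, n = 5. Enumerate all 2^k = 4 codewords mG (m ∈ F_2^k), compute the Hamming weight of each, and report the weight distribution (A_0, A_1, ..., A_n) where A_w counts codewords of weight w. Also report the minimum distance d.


Weight distribution: A_0 = 1, A_1 = 1, A_4 = 1, A_5 = 1. Minimum distance d = 1.

Enumerate all 2^2 = 4 messages m ∈ F_2^2.
For each, compute codeword c = mG in F_2^5, then tally its weight.
  m = 00 → c = 00000, weight = 0.
  m = 10 → c = 01000, weight = 1.
  m = 01 → c = 10111, weight = 4.
  m = 11 → c = 11111, weight = 5.
Tally weights:
  weight 0: 1 codewords.
  weight 1: 1 codewords.
  weight 4: 1 codewords.
  weight 5: 1 codewords.
Minimum distance d = smallest w > 0 with A_w > 0 = 1.
Sanity: Σ A_w = 4 = 2^2 = 4 ✓.


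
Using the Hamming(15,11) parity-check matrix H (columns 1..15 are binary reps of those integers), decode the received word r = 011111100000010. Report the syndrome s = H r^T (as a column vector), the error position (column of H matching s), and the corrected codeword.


s = (1, 1, 1, 1)^T, error position = 15, corrected codeword c = 011111100000011

Compute s = H r^T mod 2 one row at a time:
  s_1 = 0 + 0 + 0 + 0 + 0 + 0 + 1 + 0 = 1 ≡ 1 (mod 2).
  s_2 = 1 + 1 + 1 + 1 + 0 + 0 + 1 + 0 = 5 ≡ 1 (mod 2).
  s_3 = 1 + 1 + 1 + 1 + 0 + 0 + 1 + 0 = 5 ≡ 1 (mod 2).
  s_4 = 0 + 1 + 1 + 1 + 0 + 0 + 0 + 0 = 3 ≡ 1 (mod 2).
s = (1, 1, 1, 1)^T — this equals column 15 of H (binary 1111), so error is at position 15.
Correct: flip bit 15 of r = 011111100000010 to get c = 011111100000011.


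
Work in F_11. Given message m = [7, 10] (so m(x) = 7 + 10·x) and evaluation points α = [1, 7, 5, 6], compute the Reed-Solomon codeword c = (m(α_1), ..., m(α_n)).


c = [6, 0, 2, 1]

Message polynomial: m(x) = 7 + 10·x (mod 11).
For each evaluation point α_i, compute m(α_i) mod 11:
  α_1 = 1: Horner steps 10 → 6, so m(1) = 6.
  α_2 = 7: Horner steps 10 → 0, so m(7) = 0.
  α_3 = 5: Horner steps 10 → 2, so m(5) = 2.
  α_4 = 6: Horner steps 10 → 1, so m(6) = 1.
Codeword c = [6, 0, 2, 1] ∈ F_11^4.


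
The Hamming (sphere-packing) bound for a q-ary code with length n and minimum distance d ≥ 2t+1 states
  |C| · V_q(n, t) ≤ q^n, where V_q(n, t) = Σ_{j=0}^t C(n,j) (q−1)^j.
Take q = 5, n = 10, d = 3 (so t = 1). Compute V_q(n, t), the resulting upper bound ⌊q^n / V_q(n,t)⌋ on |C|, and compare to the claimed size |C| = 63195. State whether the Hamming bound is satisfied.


V_q(n, t) = 41, q^n = 9765625, Hamming bound = 238185, |C| = 63195 ≤ bound (satisfied).

Step 1: Compute V_q(n, t) = Σ_{j=0}^1 C(n, j) (q−1)^j.
  j = 0: C(10,0)·(4)^0 = 1·1 = 1.
  j = 1: C(10,1)·(4)^1 = 10·4 = 40.
  V_q(n, t) = 1 + 40 = 41.
Step 2: q^n = 5^10 = 9765625.
Step 3: Hamming bound ⌊q^n / V_q(n,t)⌋ = ⌊9765625/41⌋ = 238185.
Step 4: Compare |C| = 63195 to 238185: satisfied.
The claimed |C| lies below the Hamming bound.


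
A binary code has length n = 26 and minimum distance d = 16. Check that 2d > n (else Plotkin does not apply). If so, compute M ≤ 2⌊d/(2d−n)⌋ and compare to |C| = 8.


Plotkin bound M ≤ 4; given |C| = 8 > bound (violated).

Check applicability: 2d = 32, n = 26.
2d − n = 6 > 0, so Plotkin applies.
Compute d/(2d−n) = 16/6 ≈ 2.6667.
⌊d/(2d−n)⌋ = 2.
Plotkin bound: M ≤ 2·2 = 4.
Given |C| = 8, check: VIOLATED.
This |C| is above the Plotkin bound, so no binary code with n = 26, d = 16 and 8 codewords exists.


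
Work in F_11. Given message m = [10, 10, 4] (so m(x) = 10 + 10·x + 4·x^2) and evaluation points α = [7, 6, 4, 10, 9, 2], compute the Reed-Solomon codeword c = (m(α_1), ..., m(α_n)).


c = [1, 5, 4, 4, 6, 2]

Message polynomial: m(x) = 10 + 10·x + 4·x^2 (mod 11).
For each evaluation point α_i, compute m(α_i) mod 11:
  α_1 = 7: Horner steps 4 → 5 → 1, so m(7) = 1.
  α_2 = 6: Horner steps 4 → 1 → 5, so m(6) = 5.
  α_3 = 4: Horner steps 4 → 4 → 4, so m(4) = 4.
  α_4 = 10: Horner steps 4 → 6 → 4, so m(10) = 4.
  α_5 = 9: Horner steps 4 → 2 → 6, so m(9) = 6.
  α_6 = 2: Horner steps 4 → 7 → 2, so m(2) = 2.
Codeword c = [1, 5, 4, 4, 6, 2] ∈ F_11^6.


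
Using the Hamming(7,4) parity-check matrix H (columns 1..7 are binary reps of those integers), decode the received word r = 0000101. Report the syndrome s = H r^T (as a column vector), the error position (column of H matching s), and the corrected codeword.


s = (0, 1, 0)^T, error position = 2, corrected codeword c = 0100101

Compute s = H r^T mod 2 one row at a time:
  s_1 = 0 + 1 + 0 + 1 = 2 ≡ 0 (mod 2).
  s_2 = 0 + 0 + 0 + 1 = 1 ≡ 1 (mod 2).
  s_3 = 0 + 0 + 1 + 1 = 2 ≡ 0 (mod 2).
s = (0, 1, 0)^T — this equals column 2 of H (binary 010), so error is at position 2.
Correct: flip bit 2 of r = 0000101 to get c = 0100101.


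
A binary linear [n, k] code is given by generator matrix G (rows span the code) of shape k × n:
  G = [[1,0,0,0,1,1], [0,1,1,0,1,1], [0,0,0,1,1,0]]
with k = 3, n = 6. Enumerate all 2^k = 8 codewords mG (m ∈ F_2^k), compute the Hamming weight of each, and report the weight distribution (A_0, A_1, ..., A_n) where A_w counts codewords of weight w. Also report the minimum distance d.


Weight distribution: A_0 = 1, A_2 = 1, A_3 = 3, A_4 = 2, A_5 = 1. Minimum distance d = 2.

Enumerate all 2^3 = 8 messages m ∈ F_2^3.
For each, compute codeword c = mG in F_2^6, then tally its weight.
  m = 000 → c = 000000, weight = 0.
  m = 100 → c = 100011, weight = 3.
  m = 010 → c = 011011, weight = 4.
  m = 110 → c = 111000, weight = 3.
  m = 001 → c = 000110, weight = 2.
  m = 101 → c = 100101, weight = 3.
  m = 011 → c = 011101, weight = 4.
  m = 111 → c = 111110, weight = 5.
Tally weights:
  weight 0: 1 codewords.
  weight 2: 1 codewords.
  weight 3: 3 codewords.
  weight 4: 2 codewords.
  weight 5: 1 codewords.
Minimum distance d = smallest w > 0 with A_w > 0 = 2.
Sanity: Σ A_w = 8 = 2^3 = 8 ✓.


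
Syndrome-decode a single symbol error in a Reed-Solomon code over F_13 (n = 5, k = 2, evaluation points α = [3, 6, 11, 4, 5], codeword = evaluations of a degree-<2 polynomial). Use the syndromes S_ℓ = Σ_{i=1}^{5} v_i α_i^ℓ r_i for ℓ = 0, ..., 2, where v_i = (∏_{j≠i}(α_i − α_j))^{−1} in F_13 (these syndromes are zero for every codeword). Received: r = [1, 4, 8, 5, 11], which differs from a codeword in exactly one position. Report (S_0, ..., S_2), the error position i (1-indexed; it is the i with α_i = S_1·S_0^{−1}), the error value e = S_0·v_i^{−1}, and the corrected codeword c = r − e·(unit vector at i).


S = (6, 5, 2), error at position 1, error magnitude e = 2, c = [12, 4, 8, 5, 11].

Step 1: column multipliers v_i = (∏_{j≠i}(α_i − α_j))^{−1} mod 13.
  i = 1 (α = 3): (3−6)(3−11)(3−4)(3−5) = (−3)·(−8)·(−1)·(−2) = 48 ≡ 9, so v_1 = 9^{−1} = 3 (mod 13).
  i = 2 (α = 6): (6−3)(6−11)(6−4)(6−5) = 3·(−5)·2·1 = −30 ≡ 9, so v_2 = 9^{−1} = 3 (mod 13).
  i = 3 (α = 11): (11−3)(11−6)(11−4)(11−5) = 8·5·7·6 = 1680 ≡ 3, so v_3 = 3^{−1} = 9 (mod 13).
  i = 4 (α = 4): (4−3)(4−6)(4−11)(4−5) = 1·(−2)·(−7)·(−1) = −14 ≡ 12, so v_4 = 12^{−1} = 12 (mod 13).
  i = 5 (α = 5): (5−3)(5−6)(5−11)(5−4) = 2·(−1)·(−6)·1 = 12 ≡ 12, so v_5 = 12^{−1} = 12 (mod 13).
  v = [3, 3, 9, 12, 12].
Step 2: syndromes of r = [1, 4, 8, 5, 11] (all sums mod 13).
  S_0 = Σ v_i r_i = 3·1 + 3·4 + 9·8 + 12·5 + 12·11 = 279 ≡ 6.
  S_1 = Σ v_i α_i r_i = 3·3·1 + 3·6·4 + 9·11·8 + 12·4·5 + 12·5·11 = 1773 ≡ 5.
  α_i^2 mod 13 = [9, 10, 4, 3, 12].
  S_2 = Σ v_i α_i^2 r_i = 3·9·1 + 3·10·4 + 9·4·8 + 12·3·5 + 12·12·11 = 2199 ≡ 2.
  S = (6, 5, 2) ≠ 0, so r is not a codeword (an error is present).
Step 3: locate the error. For a single error e at position i, S_ℓ = v_i·e·α_i^ℓ, so α_err = S_1/S_0.
  S_0^{−1} = 6^{−1} = 11 (mod 13), so α_err = 5·11 = 55 ≡ 3 = α_1. Error position i = 1.
  Consistency check: S_2/S_1 = 2·8 = 16 ≡ 3 = α_err ✓ (single-error assumption holds).
Step 4: error magnitude e = S_0/v_1 = S_0·∏_{j≠1}(α_1 − α_j) = 6·9 = 54 ≡ 2 (mod 13).
Step 5: correct position 1: c_1 = r_1 − e = 1 − 2 ≡ 12 (mod 13). Hence c = [12, 4, 8, 5, 11].
  Check: interpolating c through the α_i gives m(x) = 7 + 6·x (degree < 2) with m(α_i) = c_i for every i, so c is indeed a codeword.


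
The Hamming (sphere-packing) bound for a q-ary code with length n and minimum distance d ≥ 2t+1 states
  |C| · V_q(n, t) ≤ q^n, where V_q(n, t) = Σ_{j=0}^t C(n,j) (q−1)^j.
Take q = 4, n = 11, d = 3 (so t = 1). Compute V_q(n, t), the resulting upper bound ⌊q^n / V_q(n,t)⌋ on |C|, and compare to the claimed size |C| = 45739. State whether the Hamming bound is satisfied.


V_q(n, t) = 34, q^n = 4194304, Hamming bound = 123361, |C| = 45739 ≤ bound (satisfied).

Step 1: Compute V_q(n, t) = Σ_{j=0}^1 C(n, j) (q−1)^j.
  j = 0: C(11,0)·(3)^0 = 1·1 = 1.
  j = 1: C(11,1)·(3)^1 = 11·3 = 33.
  V_q(n, t) = 1 + 33 = 34.
Step 2: q^n = 4^11 = 4194304.
Step 3: Hamming bound ⌊q^n / V_q(n,t)⌋ = ⌊4194304/34⌋ = 123361.
Step 4: Compare |C| = 45739 to 123361: satisfied.
The claimed |C| lies below the Hamming bound.


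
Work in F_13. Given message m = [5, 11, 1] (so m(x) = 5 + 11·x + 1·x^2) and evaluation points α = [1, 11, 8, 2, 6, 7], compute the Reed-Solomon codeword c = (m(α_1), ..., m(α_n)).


c = [4, 0, 1, 5, 3, 1]

Message polynomial: m(x) = 5 + 11·x + 1·x^2 (mod 13).
For each evaluation point α_i, compute m(α_i) mod 13:
  α_1 = 1: Horner steps 1 → 12 → 4, so m(1) = 4.
  α_2 = 11: Horner steps 1 → 9 → 0, so m(11) = 0.
  α_3 = 8: Horner steps 1 → 6 → 1, so m(8) = 1.
  α_4 = 2: Horner steps 1 → 0 → 5, so m(2) = 5.
  α_5 = 6: Horner steps 1 → 4 → 3, so m(6) = 3.
  α_6 = 7: Horner steps 1 → 5 → 1, so m(7) = 1.
Codeword c = [4, 0, 1, 5, 3, 1] ∈ F_13^6.


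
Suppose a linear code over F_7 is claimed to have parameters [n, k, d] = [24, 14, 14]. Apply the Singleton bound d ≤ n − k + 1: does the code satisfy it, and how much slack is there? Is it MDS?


Singleton RHS = n − k + 1 = 11, slack = -3, bound violated (no such code; not MDS).

Singleton bound: d ≤ n − k + 1.
Here n = 24, k = 14, so n − k + 1 = 11.
Given d = 14, check d ≤ 11: NO.
Slack = (n − k + 1) − d = -3.
The slack is negative: d = 14 exceeds n − k + 1 = 11 by 3, so the Singleton bound is violated and no linear [24, 14, 14]_7 code can exist. In particular it is not MDS (MDS requires d = n − k + 1 exactly).
Description: the claimed parameters are [24, 14, 14]_7; such a code would be impossible (violates the Singleton bound).


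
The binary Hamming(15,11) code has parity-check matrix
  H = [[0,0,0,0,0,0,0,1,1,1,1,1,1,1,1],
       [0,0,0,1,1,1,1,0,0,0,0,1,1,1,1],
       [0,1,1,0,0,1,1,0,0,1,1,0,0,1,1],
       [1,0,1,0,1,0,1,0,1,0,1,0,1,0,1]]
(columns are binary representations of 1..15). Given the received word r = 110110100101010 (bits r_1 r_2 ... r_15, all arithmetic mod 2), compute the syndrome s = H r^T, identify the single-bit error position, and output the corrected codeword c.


s = (1, 1, 0, 1)^T, error position = 13, corrected codeword c = 110110100101110

Compute s = H r^T mod 2 one row at a time:
  s_1 = 0 + 0 + 1 + 0 + 1 + 0 + 1 + 0 = 3 ≡ 1 (mod 2).
  s_2 = 1 + 1 + 0 + 1 + 1 + 0 + 1 + 0 = 5 ≡ 1 (mod 2).
  s_3 = 1 + 0 + 0 + 1 + 1 + 0 + 1 + 0 = 4 ≡ 0 (mod 2).
  s_4 = 1 + 0 + 1 + 1 + 0 + 0 + 0 + 0 = 3 ≡ 1 (mod 2).
s = (1, 1, 0, 1)^T — this equals column 13 of H (binary 1101), so error is at position 13.
Correct: flip bit 13 of r = 110110100101010 to get c = 110110100101110.


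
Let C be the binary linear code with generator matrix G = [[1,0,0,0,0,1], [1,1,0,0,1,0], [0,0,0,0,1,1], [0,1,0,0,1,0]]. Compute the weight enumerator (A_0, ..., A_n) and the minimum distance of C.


Weight distribution: A_0 = 1, A_1 = 4, A_2 = 6, A_3 = 4, A_4 = 1. Minimum distance d = 1.

Enumerate all 2^4 = 16 messages m ∈ F_2^4.
For each, compute codeword c = mG in F_2^6, then tally its weight.
  m = 0000 → c = 000000, weight = 0.
  m = 1000 → c = 100001, weight = 2.
  m = 0100 → c = 110010, weight = 3.
  m = 1100 → c = 010011, weight = 3.
  m = 0010 → c = 000011, weight = 2.
  m = 1010 → c = 100010, weight = 2.
  m = 0110 → c = 110001, weight = 3.
  m = 1110 → c = 010000, weight = 1.
  m = 0001 → c = 010010, weight = 2.
  m = 1001 → c = 110011, weight = 4.
  m = 0101 → c = 100000, weight = 1.
  m = 1101 → c = 000001, weight = 1.
  m = 0011 → c = 010001, weight = 2.
  m = 1011 → c = 110000, weight = 2.
  m = 0111 → c = 100011, weight = 3.
  m = 1111 → c = 000010, weight = 1.
Tally weights:
  weight 0: 1 codewords.
  weight 1: 4 codewords.
  weight 2: 6 codewords.
  weight 3: 4 codewords.
  weight 4: 1 codewords.
Minimum distance d = smallest w > 0 with A_w > 0 = 1.
Sanity: Σ A_w = 16 = 2^4 = 16 ✓.


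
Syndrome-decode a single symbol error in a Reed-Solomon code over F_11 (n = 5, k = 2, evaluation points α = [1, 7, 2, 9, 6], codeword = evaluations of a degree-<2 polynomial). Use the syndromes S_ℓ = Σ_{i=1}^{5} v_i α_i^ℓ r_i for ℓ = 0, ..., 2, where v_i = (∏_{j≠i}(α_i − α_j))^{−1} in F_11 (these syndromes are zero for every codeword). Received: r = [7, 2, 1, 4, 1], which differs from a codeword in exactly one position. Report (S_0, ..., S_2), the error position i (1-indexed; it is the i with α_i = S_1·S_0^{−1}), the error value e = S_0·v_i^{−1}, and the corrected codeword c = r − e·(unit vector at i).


S = (5, 10, 9), error at position 3, error magnitude e = 4, c = [7, 2, 8, 4, 1].

Step 1: column multipliers v_i = (∏_{j≠i}(α_i − α_j))^{−1} mod 11.
  i = 1 (α = 1): (1−7)(1−2)(1−9)(1−6) = (−6)·(−1)·(−8)·(−5) = 240 ≡ 9, so v_1 = 9^{−1} = 5 (mod 11).
  i = 2 (α = 7): (7−1)(7−2)(7−9)(7−6) = 6·5·(−2)·1 = −60 ≡ 6, so v_2 = 6^{−1} = 2 (mod 11).
  i = 3 (α = 2): (2−1)(2−7)(2−9)(2−6) = 1·(−5)·(−7)·(−4) = −140 ≡ 3, so v_3 = 3^{−1} = 4 (mod 11).
  i = 4 (α = 9): (9−1)(9−7)(9−2)(9−6) = 8·2·7·3 = 336 ≡ 6, so v_4 = 6^{−1} = 2 (mod 11).
  i = 5 (α = 6): (6−1)(6−7)(6−2)(6−9) = 5·(−1)·4·(−3) = 60 ≡ 5, so v_5 = 5^{−1} = 9 (mod 11).
  v = [5, 2, 4, 2, 9].
Step 2: syndromes of r = [7, 2, 1, 4, 1] (all sums mod 11).
  S_0 = Σ v_i r_i = 5·7 + 2·2 + 4·1 + 2·4 + 9·1 = 60 ≡ 5.
  S_1 = Σ v_i α_i r_i = 5·1·7 + 2·7·2 + 4·2·1 + 2·9·4 + 9·6·1 = 197 ≡ 10.
  α_i^2 mod 11 = [1, 5, 4, 4, 3].
  S_2 = Σ v_i α_i^2 r_i = 5·1·7 + 2·5·2 + 4·4·1 + 2·4·4 + 9·3·1 = 130 ≡ 9.
  S = (5, 10, 9) ≠ 0, so r is not a codeword (an error is present).
Step 3: locate the error. For a single error e at position i, S_ℓ = v_i·e·α_i^ℓ, so α_err = S_1/S_0.
  S_0^{−1} = 5^{−1} = 9 (mod 11), so α_err = 10·9 = 90 ≡ 2 = α_3. Error position i = 3.
  Consistency check: S_2/S_1 = 9·10 = 90 ≡ 2 = α_err ✓ (single-error assumption holds).
Step 4: error magnitude e = S_0/v_3 = S_0·∏_{j≠3}(α_3 − α_j) = 5·3 = 15 ≡ 4 (mod 11).
Step 5: correct position 3: c_3 = r_3 − e = 1 − 4 ≡ 8 (mod 11). Hence c = [7, 2, 8, 4, 1].
  Check: interpolating c through the α_i gives m(x) = 6 + 1·x (degree < 2) with m(α_i) = c_i for every i, so c is indeed a codeword.


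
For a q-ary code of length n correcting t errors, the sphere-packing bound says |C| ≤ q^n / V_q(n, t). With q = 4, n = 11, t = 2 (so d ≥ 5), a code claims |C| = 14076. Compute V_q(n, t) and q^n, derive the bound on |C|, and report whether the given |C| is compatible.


V_q(n, t) = 529, q^n = 4194304, Hamming bound = 7928, |C| = 14076 > bound (violated).

Step 1: Compute V_q(n, t) = Σ_{j=0}^2 C(n, j) (q−1)^j.
  j = 0: C(11,0)·(3)^0 = 1·1 = 1.
  j = 1: C(11,1)·(3)^1 = 11·3 = 33.
  j = 2: C(11,2)·(3)^2 = 55·9 = 495.
  V_q(n, t) = 1 + 33 + 495 = 529.
Step 2: q^n = 4^11 = 4194304.
Step 3: Hamming bound ⌊q^n / V_q(n,t)⌋ = ⌊4194304/529⌋ = 7928.
Step 4: Compare |C| = 14076 to 7928: violated.
The claimed |C| lies above the Hamming bound, so no 4-ary code of length 11 with d ≥ 5 can have 14076 codewords.


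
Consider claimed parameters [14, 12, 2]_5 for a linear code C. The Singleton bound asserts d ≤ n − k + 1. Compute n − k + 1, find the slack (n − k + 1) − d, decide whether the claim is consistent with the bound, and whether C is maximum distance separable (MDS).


Singleton RHS = n − k + 1 = 3, slack = 1, bound satisfied, not MDS.

Singleton bound: d ≤ n − k + 1.
Here n = 14, k = 12, so n − k + 1 = 3.
Given d = 2, check d ≤ 3: YES.
Slack = (n − k + 1) − d = 1.
The code is NOT MDS (slack = 1 > 0).
Description: the claimed parameters are [14, 12, 2]_5; such a code would be non-MDS.


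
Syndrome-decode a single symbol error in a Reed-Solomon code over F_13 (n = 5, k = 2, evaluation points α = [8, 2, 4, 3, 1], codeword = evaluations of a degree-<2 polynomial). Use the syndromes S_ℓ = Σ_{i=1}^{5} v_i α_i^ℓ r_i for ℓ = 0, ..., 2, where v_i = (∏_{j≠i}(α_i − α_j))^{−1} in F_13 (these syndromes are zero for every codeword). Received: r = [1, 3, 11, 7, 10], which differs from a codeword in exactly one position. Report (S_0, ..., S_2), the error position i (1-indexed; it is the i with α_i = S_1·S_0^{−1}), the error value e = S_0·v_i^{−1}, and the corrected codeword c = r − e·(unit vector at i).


S = (8, 8, 8), error at position 5, error magnitude e = 11, c = [1, 3, 11, 7, 12].

Step 1: column multipliers v_i = (∏_{j≠i}(α_i − α_j))^{−1} mod 13.
  i = 1 (α = 8): (8−2)(8−4)(8−3)(8−1) = 6·4·5·7 = 840 ≡ 8, so v_1 = 8^{−1} = 5 (mod 13).
  i = 2 (α = 2): (2−8)(2−4)(2−3)(2−1) = (−6)·(−2)·(−1)·1 = −12 ≡ 1, so v_2 = 1^{−1} = 1 (mod 13).
  i = 3 (α = 4): (4−8)(4−2)(4−3)(4−1) = (−4)·2·1·3 = −24 ≡ 2, so v_3 = 2^{−1} = 7 (mod 13).
  i = 4 (α = 3): (3−8)(3−2)(3−4)(3−1) = (−5)·1·(−1)·2 = 10 ≡ 10, so v_4 = 10^{−1} = 4 (mod 13).
  i = 5 (α = 1): (1−8)(1−2)(1−4)(1−3) = (−7)·(−1)·(−3)·(−2) = 42 ≡ 3, so v_5 = 3^{−1} = 9 (mod 13).
  v = [5, 1, 7, 4, 9].
Step 2: syndromes of r = [1, 3, 11, 7, 10] (all sums mod 13).
  S_0 = Σ v_i r_i = 5·1 + 1·3 + 7·11 + 4·7 + 9·10 = 203 ≡ 8.
  S_1 = Σ v_i α_i r_i = 5·8·1 + 1·2·3 + 7·4·11 + 4·3·7 + 9·1·10 = 528 ≡ 8.
  α_i^2 mod 13 = [12, 4, 3, 9, 1].
  S_2 = Σ v_i α_i^2 r_i = 5·12·1 + 1·4·3 + 7·3·11 + 4·9·7 + 9·1·10 = 645 ≡ 8.
  S = (8, 8, 8) ≠ 0, so r is not a codeword (an error is present).
Step 3: locate the error. For a single error e at position i, S_ℓ = v_i·e·α_i^ℓ, so α_err = S_1/S_0.
  S_0^{−1} = 8^{−1} = 5 (mod 13), so α_err = 8·5 = 40 ≡ 1 = α_5. Error position i = 5.
  Consistency check: S_2/S_1 = 8·5 = 40 ≡ 1 = α_err ✓ (single-error assumption holds).
Step 4: error magnitude e = S_0/v_5 = S_0·∏_{j≠5}(α_5 − α_j) = 8·3 = 24 ≡ 11 (mod 13).
Step 5: correct position 5: c_5 = r_5 − e = 10 − 11 ≡ 12 (mod 13). Hence c = [1, 3, 11, 7, 12].
  Check: interpolating c through the α_i gives m(x) = 8 + 4·x (degree < 2) with m(α_i) = c_i for every i, so c is indeed a codeword.


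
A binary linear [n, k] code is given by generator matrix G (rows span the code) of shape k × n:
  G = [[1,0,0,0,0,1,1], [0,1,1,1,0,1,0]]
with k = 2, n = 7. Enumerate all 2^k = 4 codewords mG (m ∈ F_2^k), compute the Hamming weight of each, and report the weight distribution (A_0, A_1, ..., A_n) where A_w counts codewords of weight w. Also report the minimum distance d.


Weight distribution: A_0 = 1, A_3 = 1, A_4 = 1, A_5 = 1. Minimum distance d = 3.

Enumerate all 2^2 = 4 messages m ∈ F_2^2.
For each, compute codeword c = mG in F_2^7, then tally its weight.
  m = 00 → c = 0000000, weight = 0.
  m = 10 → c = 1000011, weight = 3.
  m = 01 → c = 0111010, weight = 4.
  m = 11 → c = 1111001, weight = 5.
Tally weights:
  weight 0: 1 codewords.
  weight 3: 1 codewords.
  weight 4: 1 codewords.
  weight 5: 1 codewords.
Minimum distance d = smallest w > 0 with A_w > 0 = 3.
Sanity: Σ A_w = 4 = 2^2 = 4 ✓.


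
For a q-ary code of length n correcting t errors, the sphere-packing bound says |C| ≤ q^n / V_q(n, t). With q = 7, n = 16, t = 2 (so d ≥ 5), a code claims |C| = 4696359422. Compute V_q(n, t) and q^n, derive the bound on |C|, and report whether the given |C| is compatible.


V_q(n, t) = 4417, q^n = 33232930569601, Hamming bound = 7523869270, |C| = 4696359422 ≤ bound (satisfied).

Step 1: Compute V_q(n, t) = Σ_{j=0}^2 C(n, j) (q−1)^j.
  j = 0: C(16,0)·(6)^0 = 1·1 = 1.
  j = 1: C(16,1)·(6)^1 = 16·6 = 96.
  j = 2: C(16,2)·(6)^2 = 120·36 = 4320.
  V_q(n, t) = 1 + 96 + 4320 = 4417.
Step 2: q^n = 7^16 = 33232930569601.
Step 3: Hamming bound ⌊q^n / V_q(n,t)⌋ = ⌊33232930569601/4417⌋ = 7523869270.
Step 4: Compare |C| = 4696359422 to 7523869270: satisfied.
The claimed |C| lies below the Hamming bound.


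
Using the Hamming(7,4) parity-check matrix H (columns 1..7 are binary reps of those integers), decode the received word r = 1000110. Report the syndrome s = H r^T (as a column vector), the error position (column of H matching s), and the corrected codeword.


s = (0, 1, 0)^T, error position = 2, corrected codeword c = 1100110

Compute s = H r^T mod 2 one row at a time:
  s_1 = 0 + 1 + 1 + 0 = 2 ≡ 0 (mod 2).
  s_2 = 0 + 0 + 1 + 0 = 1 ≡ 1 (mod 2).
  s_3 = 1 + 0 + 1 + 0 = 2 ≡ 0 (mod 2).
s = (0, 1, 0)^T — this equals column 2 of H (binary 010), so error is at position 2.
Correct: flip bit 2 of r = 1000110 to get c = 1100110.


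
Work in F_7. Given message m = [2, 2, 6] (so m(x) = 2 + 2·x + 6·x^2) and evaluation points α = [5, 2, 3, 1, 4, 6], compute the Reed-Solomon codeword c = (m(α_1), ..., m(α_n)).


c = [1, 2, 6, 3, 1, 6]

Message polynomial: m(x) = 2 + 2·x + 6·x^2 (mod 7).
For each evaluation point α_i, compute m(α_i) mod 7:
  α_1 = 5: Horner steps 6 → 4 → 1, so m(5) = 1.
  α_2 = 2: Horner steps 6 → 0 → 2, so m(2) = 2.
  α_3 = 3: Horner steps 6 → 6 → 6, so m(3) = 6.
  α_4 = 1: Horner steps 6 → 1 → 3, so m(1) = 3.
  α_5 = 4: Horner steps 6 → 5 → 1, so m(4) = 1.
  α_6 = 6: Horner steps 6 → 3 → 6, so m(6) = 6.
Codeword c = [1, 2, 6, 3, 1, 6] ∈ F_7^6.


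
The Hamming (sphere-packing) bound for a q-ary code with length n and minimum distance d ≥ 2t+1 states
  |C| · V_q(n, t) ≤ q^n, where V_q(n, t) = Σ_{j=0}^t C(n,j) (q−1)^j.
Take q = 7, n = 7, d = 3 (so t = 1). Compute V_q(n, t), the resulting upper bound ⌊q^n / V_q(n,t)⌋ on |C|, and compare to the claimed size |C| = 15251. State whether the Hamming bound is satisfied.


V_q(n, t) = 43, q^n = 823543, Hamming bound = 19152, |C| = 15251 ≤ bound (satisfied).

Step 1: Compute V_q(n, t) = Σ_{j=0}^1 C(n, j) (q−1)^j.
  j = 0: C(7,0)·(6)^0 = 1·1 = 1.
  j = 1: C(7,1)·(6)^1 = 7·6 = 42.
  V_q(n, t) = 1 + 42 = 43.
Step 2: q^n = 7^7 = 823543.
Step 3: Hamming bound ⌊q^n / V_q(n,t)⌋ = ⌊823543/43⌋ = 19152.
Step 4: Compare |C| = 15251 to 19152: satisfied.
The claimed |C| lies below the Hamming bound.


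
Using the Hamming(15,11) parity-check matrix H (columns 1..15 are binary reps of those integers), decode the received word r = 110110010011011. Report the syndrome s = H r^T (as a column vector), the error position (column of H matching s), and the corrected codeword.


s = (1, 1, 0, 0)^T, error position = 12, corrected codeword c = 110110010010011

Compute s = H r^T mod 2 one row at a time:
  s_1 = 1 + 0 + 0 + 1 + 1 + 0 + 1 + 1 = 5 ≡ 1 (mod 2).
  s_2 = 1 + 1 + 0 + 0 + 1 + 0 + 1 + 1 = 5 ≡ 1 (mod 2).
  s_3 = 1 + 0 + 0 + 0 + 0 + 1 + 1 + 1 = 4 ≡ 0 (mod 2).
  s_4 = 1 + 0 + 1 + 0 + 0 + 1 + 0 + 1 = 4 ≡ 0 (mod 2).
s = (1, 1, 0, 0)^T — this equals column 12 of H (binary 1100), so error is at position 12.
Correct: flip bit 12 of r = 110110010011011 to get c = 110110010010011.


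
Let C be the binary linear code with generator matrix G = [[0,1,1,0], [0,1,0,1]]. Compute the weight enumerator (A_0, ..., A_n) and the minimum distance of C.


Weight distribution: A_0 = 1, A_2 = 3. Minimum distance d = 2.

Enumerate all 2^2 = 4 messages m ∈ F_2^2.
For each, compute codeword c = mG in F_2^4, then tally its weight.
  m = 00 → c = 0000, weight = 0.
  m = 10 → c = 0110, weight = 2.
  m = 01 → c = 0101, weight = 2.
  m = 11 → c = 0011, weight = 2.
Tally weights:
  weight 0: 1 codewords.
  weight 2: 3 codewords.
Minimum distance d = smallest w > 0 with A_w > 0 = 2.
Sanity: Σ A_w = 4 = 2^2 = 4 ✓.


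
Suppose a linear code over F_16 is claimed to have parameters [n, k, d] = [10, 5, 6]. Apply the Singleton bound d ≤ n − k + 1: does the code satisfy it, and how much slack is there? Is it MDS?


Singleton RHS = n − k + 1 = 6, slack = 0, bound satisfied, MDS.

Singleton bound: d ≤ n − k + 1.
Here n = 10, k = 5, so n − k + 1 = 6.
Given d = 6, check d ≤ 6: YES.
Slack = (n − k + 1) − d = 0.
The code is MDS (slack = 0).
Description: the claimed parameters are [10, 5, 6]_16; such a code would be MDS (meets Singleton bound).


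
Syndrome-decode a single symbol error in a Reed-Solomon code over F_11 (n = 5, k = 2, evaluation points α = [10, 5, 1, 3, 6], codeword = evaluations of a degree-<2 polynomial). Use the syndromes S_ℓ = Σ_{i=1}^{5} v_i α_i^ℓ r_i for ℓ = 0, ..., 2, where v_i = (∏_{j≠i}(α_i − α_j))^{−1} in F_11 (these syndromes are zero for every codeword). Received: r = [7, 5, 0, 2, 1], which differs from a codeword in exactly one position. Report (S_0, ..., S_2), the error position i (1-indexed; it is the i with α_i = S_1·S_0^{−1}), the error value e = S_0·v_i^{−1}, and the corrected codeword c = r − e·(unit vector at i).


S = (7, 7, 7), error at position 3, error magnitude e = 1, c = [7, 5, 10, 2, 1].

Step 1: column multipliers v_i = (∏_{j≠i}(α_i − α_j))^{−1} mod 11.
  i = 1 (α = 10): (10−5)(10−1)(10−3)(10−6) = 5·9·7·4 = 1260 ≡ 6, so v_1 = 6^{−1} = 2 (mod 11).
  i = 2 (α = 5): (5−10)(5−1)(5−3)(5−6) = (−5)·4·2·(−1) = 40 ≡ 7, so v_2 = 7^{−1} = 8 (mod 11).
  i = 3 (α = 1): (1−10)(1−5)(1−3)(1−6) = (−9)·(−4)·(−2)·(−5) = 360 ≡ 8, so v_3 = 8^{−1} = 7 (mod 11).
  i = 4 (α = 3): (3−10)(3−5)(3−1)(3−6) = (−7)·(−2)·2·(−3) = −84 ≡ 4, so v_4 = 4^{−1} = 3 (mod 11).
  i = 5 (α = 6): (6−10)(6−5)(6−1)(6−3) = (−4)·1·5·3 = −60 ≡ 6, so v_5 = 6^{−1} = 2 (mod 11).
  v = [2, 8, 7, 3, 2].
Step 2: syndromes of r = [7, 5, 0, 2, 1] (all sums mod 11).
  S_0 = Σ v_i r_i = 2·7 + 8·5 + 7·0 + 3·2 + 2·1 = 62 ≡ 7.
  S_1 = Σ v_i α_i r_i = 2·10·7 + 8·5·5 + 7·1·0 + 3·3·2 + 2·6·1 = 370 ≡ 7.
  α_i^2 mod 11 = [1, 3, 1, 9, 3].
  S_2 = Σ v_i α_i^2 r_i = 2·1·7 + 8·3·5 + 7·1·0 + 3·9·2 + 2·3·1 = 194 ≡ 7.
  S = (7, 7, 7) ≠ 0, so r is not a codeword (an error is present).
Step 3: locate the error. For a single error e at position i, S_ℓ = v_i·e·α_i^ℓ, so α_err = S_1/S_0.
  S_0^{−1} = 7^{−1} = 8 (mod 11), so α_err = 7·8 = 56 ≡ 1 = α_3. Error position i = 3.
  Consistency check: S_2/S_1 = 7·8 = 56 ≡ 1 = α_err ✓ (single-error assumption holds).
Step 4: error magnitude e = S_0/v_3 = S_0·∏_{j≠3}(α_3 − α_j) = 7·8 = 56 ≡ 1 (mod 11).
Step 5: correct position 3: c_3 = r_3 − e = 0 − 1 ≡ 10 (mod 11). Hence c = [7, 5, 10, 2, 1].
  Check: interpolating c through the α_i gives m(x) = 3 + 7·x (degree < 2) with m(α_i) = c_i for every i, so c is indeed a codeword.


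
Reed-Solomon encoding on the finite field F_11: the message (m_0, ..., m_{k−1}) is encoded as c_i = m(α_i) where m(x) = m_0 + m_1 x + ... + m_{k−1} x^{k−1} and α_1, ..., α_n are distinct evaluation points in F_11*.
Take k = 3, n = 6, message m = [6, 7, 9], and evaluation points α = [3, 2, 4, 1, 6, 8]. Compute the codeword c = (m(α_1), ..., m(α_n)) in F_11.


c = [9, 1, 2, 0, 9, 0]

Message polynomial: m(x) = 6 + 7·x + 9·x^2 (mod 11).
For each evaluation point α_i, compute m(α_i) mod 11:
  α_1 = 3: Horner steps 9 → 1 → 9, so m(3) = 9.
  α_2 = 2: Horner steps 9 → 3 → 1, so m(2) = 1.
  α_3 = 4: Horner steps 9 → 10 → 2, so m(4) = 2.
  α_4 = 1: Horner steps 9 → 5 → 0, so m(1) = 0.
  α_5 = 6: Horner steps 9 → 6 → 9, so m(6) = 9.
  α_6 = 8: Horner steps 9 → 2 → 0, so m(8) = 0.
Codeword c = [9, 1, 2, 0, 9, 0] ∈ F_11^6.


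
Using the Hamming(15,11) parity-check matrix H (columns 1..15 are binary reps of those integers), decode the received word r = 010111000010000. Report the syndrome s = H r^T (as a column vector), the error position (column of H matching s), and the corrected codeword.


s = (1, 1, 1, 0)^T, error position = 14, corrected codeword c = 010111000010010

Compute s = H r^T mod 2 one row at a time:
  s_1 = 0 + 0 + 0 + 1 + 0 + 0 + 0 + 0 = 1 ≡ 1 (mod 2).
  s_2 = 1 + 1 + 1 + 0 + 0 + 0 + 0 + 0 = 3 ≡ 1 (mod 2).
  s_3 = 1 + 0 + 1 + 0 + 0 + 1 + 0 + 0 = 3 ≡ 1 (mod 2).
  s_4 = 0 + 0 + 1 + 0 + 0 + 1 + 0 + 0 = 2 ≡ 0 (mod 2).
s = (1, 1, 1, 0)^T — this equals column 14 of H (binary 1110), so error is at position 14.
Correct: flip bit 14 of r = 010111000010000 to get c = 010111000010010.


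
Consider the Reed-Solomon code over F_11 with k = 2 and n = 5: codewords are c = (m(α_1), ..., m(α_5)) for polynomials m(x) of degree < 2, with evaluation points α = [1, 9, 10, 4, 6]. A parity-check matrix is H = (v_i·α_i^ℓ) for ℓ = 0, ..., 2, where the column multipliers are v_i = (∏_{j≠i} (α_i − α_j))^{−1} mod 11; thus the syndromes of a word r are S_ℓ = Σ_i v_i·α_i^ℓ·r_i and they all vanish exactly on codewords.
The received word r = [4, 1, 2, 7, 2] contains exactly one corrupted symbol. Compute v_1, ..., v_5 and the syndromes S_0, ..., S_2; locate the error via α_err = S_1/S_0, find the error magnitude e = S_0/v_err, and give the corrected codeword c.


S = (7, 9, 10), error at position 5, error magnitude e = 4, c = [4, 1, 2, 7, 9].

Step 1: column multipliers v_i = (∏_{j≠i}(α_i − α_j))^{−1} mod 11.
  i = 1 (α = 1): (1−9)(1−10)(1−4)(1−6) = (−8)·(−9)·(−3)·(−5) = 1080 ≡ 2, so v_1 = 2^{−1} = 6 (mod 11).
  i = 2 (α = 9): (9−1)(9−10)(9−4)(9−6) = 8·(−1)·5·3 = −120 ≡ 1, so v_2 = 1^{−1} = 1 (mod 11).
  i = 3 (α = 10): (10−1)(10−9)(10−4)(10−6) = 9·1·6·4 = 216 ≡ 7, so v_3 = 7^{−1} = 8 (mod 11).
  i = 4 (α = 4): (4−1)(4−9)(4−10)(4−6) = 3·(−5)·(−6)·(−2) = −180 ≡ 7, so v_4 = 7^{−1} = 8 (mod 11).
  i = 5 (α = 6): (6−1)(6−9)(6−10)(6−4) = 5·(−3)·(−4)·2 = 120 ≡ 10, so v_5 = 10^{−1} = 10 (mod 11).
  v = [6, 1, 8, 8, 10].
Step 2: syndromes of r = [4, 1, 2, 7, 2] (all sums mod 11).
  S_0 = Σ v_i r_i = 6·4 + 1·1 + 8·2 + 8·7 + 10·2 = 117 ≡ 7.
  S_1 = Σ v_i α_i r_i = 6·1·4 + 1·9·1 + 8·10·2 + 8·4·7 + 10·6·2 = 537 ≡ 9.
  α_i^2 mod 11 = [1, 4, 1, 5, 3].
  S_2 = Σ v_i α_i^2 r_i = 6·1·4 + 1·4·1 + 8·1·2 + 8·5·7 + 10·3·2 = 384 ≡ 10.
  S = (7, 9, 10) ≠ 0, so r is not a codeword (an error is present).
Step 3: locate the error. For a single error e at position i, S_ℓ = v_i·e·α_i^ℓ, so α_err = S_1/S_0.
  S_0^{−1} = 7^{−1} = 8 (mod 11), so α_err = 9·8 = 72 ≡ 6 = α_5. Error position i = 5.
  Consistency check: S_2/S_1 = 10·5 = 50 ≡ 6 = α_err ✓ (single-error assumption holds).
Step 4: error magnitude e = S_0/v_5 = S_0·∏_{j≠5}(α_5 − α_j) = 7·10 = 70 ≡ 4 (mod 11).
Step 5: correct position 5: c_5 = r_5 − e = 2 − 4 ≡ 9 (mod 11). Hence c = [4, 1, 2, 7, 9].
  Check: interpolating c through the α_i gives m(x) = 3 + 1·x (degree < 2) with m(α_i) = c_i for every i, so c is indeed a codeword.


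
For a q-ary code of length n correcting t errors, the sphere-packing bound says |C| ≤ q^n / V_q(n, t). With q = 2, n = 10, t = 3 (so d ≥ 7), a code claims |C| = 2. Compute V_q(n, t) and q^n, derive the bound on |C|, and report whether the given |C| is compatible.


V_q(n, t) = 176, q^n = 1024, Hamming bound = 5, |C| = 2 ≤ bound (satisfied).

Step 1: Compute V_q(n, t) = Σ_{j=0}^3 C(n, j) (q−1)^j.
  j = 0: C(10,0)·(1)^0 = 1·1 = 1.
  j = 1: C(10,1)·(1)^1 = 10·1 = 10.
  j = 2: C(10,2)·(1)^2 = 45·1 = 45.
  j = 3: C(10,3)·(1)^3 = 120·1 = 120.
  V_q(n, t) = 1 + 10 + 45 + 120 = 176.
Step 2: q^n = 2^10 = 1024.
Step 3: Hamming bound ⌊q^n / V_q(n,t)⌋ = ⌊1024/176⌋ = 5.
Step 4: Compare |C| = 2 to 5: satisfied.
The claimed |C| lies below the Hamming bound.


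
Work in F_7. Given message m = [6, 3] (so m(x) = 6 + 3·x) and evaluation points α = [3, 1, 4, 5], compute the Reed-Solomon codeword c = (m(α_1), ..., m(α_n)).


c = [1, 2, 4, 0]

Message polynomial: m(x) = 6 + 3·x (mod 7).
For each evaluation point α_i, compute m(α_i) mod 7:
  α_1 = 3: Horner steps 3 → 1, so m(3) = 1.
  α_2 = 1: Horner steps 3 → 2, so m(1) = 2.
  α_3 = 4: Horner steps 3 → 4, so m(4) = 4.
  α_4 = 5: Horner steps 3 → 0, so m(5) = 0.
Codeword c = [1, 2, 4, 0] ∈ F_7^4.


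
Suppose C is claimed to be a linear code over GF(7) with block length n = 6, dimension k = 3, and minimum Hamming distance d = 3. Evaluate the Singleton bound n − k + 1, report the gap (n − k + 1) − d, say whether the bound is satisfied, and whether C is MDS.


Singleton RHS = n − k + 1 = 4, slack = 1, bound satisfied, not MDS.

Singleton bound: d ≤ n − k + 1.
Here n = 6, k = 3, so n − k + 1 = 4.
Given d = 3, check d ≤ 4: YES.
Slack = (n − k + 1) − d = 1.
The code is NOT MDS (slack = 1 > 0).
Description: the claimed parameters are [6, 3, 3]_7; such a code would be non-MDS.


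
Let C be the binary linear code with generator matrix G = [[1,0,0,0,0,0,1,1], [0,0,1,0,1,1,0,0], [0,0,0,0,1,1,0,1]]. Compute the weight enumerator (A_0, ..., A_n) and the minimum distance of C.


Weight distribution: A_0 = 1, A_2 = 1, A_3 = 4, A_4 = 1, A_6 = 1. Minimum distance d = 2.

Enumerate all 2^3 = 8 messages m ∈ F_2^3.
For each, compute codeword c = mG in F_2^8, then tally its weight.
  m = 000 → c = 00000000, weight = 0.
  m = 100 → c = 10000011, weight = 3.
  m = 010 → c = 00101100, weight = 3.
  m = 110 → c = 10101111, weight = 6.
  m = 001 → c = 00001101, weight = 3.
  m = 101 → c = 10001110, weight = 4.
  m = 011 → c = 00100001, weight = 2.
  m = 111 → c = 10100010, weight = 3.
Tally weights:
  weight 0: 1 codewords.
  weight 2: 1 codewords.
  weight 3: 4 codewords.
  weight 4: 1 codewords.
  weight 6: 1 codewords.
Minimum distance d = smallest w > 0 with A_w > 0 = 2.
Sanity: Σ A_w = 8 = 2^3 = 8 ✓.


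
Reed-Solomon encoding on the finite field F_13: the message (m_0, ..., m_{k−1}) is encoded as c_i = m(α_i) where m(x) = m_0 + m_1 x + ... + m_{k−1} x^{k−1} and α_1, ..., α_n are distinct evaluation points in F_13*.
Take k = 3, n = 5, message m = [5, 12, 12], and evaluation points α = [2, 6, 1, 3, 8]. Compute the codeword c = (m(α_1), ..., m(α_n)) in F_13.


c = [12, 2, 3, 6, 11]

Message polynomial: m(x) = 5 + 12·x + 12·x^2 (mod 13).
For each evaluation point α_i, compute m(α_i) mod 13:
  α_1 = 2: Horner steps 12 → 10 → 12, so m(2) = 12.
  α_2 = 6: Horner steps 12 → 6 → 2, so m(6) = 2.
  α_3 = 1: Horner steps 12 → 11 → 3, so m(1) = 3.
  α_4 = 3: Horner steps 12 → 9 → 6, so m(3) = 6.
  α_5 = 8: Horner steps 12 → 4 → 11, so m(8) = 11.
Codeword c = [12, 2, 3, 6, 11] ∈ F_13^5.


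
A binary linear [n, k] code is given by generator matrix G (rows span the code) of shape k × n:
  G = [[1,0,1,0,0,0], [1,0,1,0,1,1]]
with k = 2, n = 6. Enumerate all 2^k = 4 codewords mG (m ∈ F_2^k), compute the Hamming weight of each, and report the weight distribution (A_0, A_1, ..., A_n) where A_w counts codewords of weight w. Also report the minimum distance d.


Weight distribution: A_0 = 1, A_2 = 2, A_4 = 1. Minimum distance d = 2.

Enumerate all 2^2 = 4 messages m ∈ F_2^2.
For each, compute codeword c = mG in F_2^6, then tally its weight.
  m = 00 → c = 000000, weight = 0.
  m = 10 → c = 101000, weight = 2.
  m = 01 → c = 101011, weight = 4.
  m = 11 → c = 000011, weight = 2.
Tally weights:
  weight 0: 1 codewords.
  weight 2: 2 codewords.
  weight 4: 1 codewords.
Minimum distance d = smallest w > 0 with A_w > 0 = 2.
Sanity: Σ A_w = 4 = 2^2 = 4 ✓.


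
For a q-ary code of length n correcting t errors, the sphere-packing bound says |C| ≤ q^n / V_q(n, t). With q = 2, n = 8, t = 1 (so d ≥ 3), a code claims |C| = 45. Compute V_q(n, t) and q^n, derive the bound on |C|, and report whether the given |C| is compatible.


V_q(n, t) = 9, q^n = 256, Hamming bound = 28, |C| = 45 > bound (violated).

Step 1: Compute V_q(n, t) = Σ_{j=0}^1 C(n, j) (q−1)^j.
  j = 0: C(8,0)·(1)^0 = 1·1 = 1.
  j = 1: C(8,1)·(1)^1 = 8·1 = 8.
  V_q(n, t) = 1 + 8 = 9.
Step 2: q^n = 2^8 = 256.
Step 3: Hamming bound ⌊q^n / V_q(n,t)⌋ = ⌊256/9⌋ = 28.
Step 4: Compare |C| = 45 to 28: violated.
The claimed |C| lies above the Hamming bound, so no 2-ary code of length 8 with d ≥ 3 can have 45 codewords.


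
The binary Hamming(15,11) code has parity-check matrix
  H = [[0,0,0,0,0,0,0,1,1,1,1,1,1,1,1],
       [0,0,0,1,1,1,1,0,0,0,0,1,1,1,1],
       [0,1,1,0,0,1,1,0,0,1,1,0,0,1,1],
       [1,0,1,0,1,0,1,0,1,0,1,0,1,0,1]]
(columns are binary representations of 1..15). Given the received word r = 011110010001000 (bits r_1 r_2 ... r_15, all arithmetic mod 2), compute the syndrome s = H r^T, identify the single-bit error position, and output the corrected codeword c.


s = (0, 1, 0, 0)^T, error position = 4, corrected codeword c = 011010010001000

Compute s = H r^T mod 2 one row at a time:
  s_1 = 1 + 0 + 0 + 0 + 1 + 0 + 0 + 0 = 2 ≡ 0 (mod 2).
  s_2 = 1 + 1 + 0 + 0 + 1 + 0 + 0 + 0 = 3 ≡ 1 (mod 2).
  s_3 = 1 + 1 + 0 + 0 + 0 + 0 + 0 + 0 = 2 ≡ 0 (mod 2).
  s_4 = 0 + 1 + 1 + 0 + 0 + 0 + 0 + 0 = 2 ≡ 0 (mod 2).
s = (0, 1, 0, 0)^T — this equals column 4 of H (binary 0100), so error is at position 4.
Correct: flip bit 4 of r = 011110010001000 to get c = 011010010001000.
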